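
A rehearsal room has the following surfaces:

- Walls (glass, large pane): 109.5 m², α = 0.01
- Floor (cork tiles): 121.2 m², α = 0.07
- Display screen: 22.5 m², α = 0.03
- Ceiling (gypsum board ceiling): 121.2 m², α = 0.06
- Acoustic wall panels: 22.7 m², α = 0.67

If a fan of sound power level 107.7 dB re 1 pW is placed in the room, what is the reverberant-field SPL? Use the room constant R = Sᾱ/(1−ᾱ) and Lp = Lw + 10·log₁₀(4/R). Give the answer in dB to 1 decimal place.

98.2 dB

Σ(Sᵢαᵢ) = 109.5·0.01 + 121.2·0.07 + 22.5·0.03 + 121.2·0.06 + 22.7·0.67 = 32.735; total area S = 397.1 m².
ᾱ = 0.0824, so room constant R = A/(1−ᾱ) = 35.675 m².
Lp = 107.7 + 10·log₁₀(4/35.675) = 107.7 + (-9.50) = 98.2 dB.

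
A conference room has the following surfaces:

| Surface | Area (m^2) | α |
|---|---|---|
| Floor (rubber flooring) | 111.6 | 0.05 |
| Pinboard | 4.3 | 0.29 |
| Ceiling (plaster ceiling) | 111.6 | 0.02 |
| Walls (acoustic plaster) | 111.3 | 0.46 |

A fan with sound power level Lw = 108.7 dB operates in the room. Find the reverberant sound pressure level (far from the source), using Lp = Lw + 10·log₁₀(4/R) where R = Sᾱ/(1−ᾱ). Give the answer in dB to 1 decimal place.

96.1 dB

A = 60.257 sabins; S = 338.8 m^2.
ᾱ = 0.1779, so room constant R = A/(1−ᾱ) = 73.296 m^2.
Lp = 108.7 + 10·log₁₀(4/73.296) = 108.7 + (-12.63) = 96.1 dB.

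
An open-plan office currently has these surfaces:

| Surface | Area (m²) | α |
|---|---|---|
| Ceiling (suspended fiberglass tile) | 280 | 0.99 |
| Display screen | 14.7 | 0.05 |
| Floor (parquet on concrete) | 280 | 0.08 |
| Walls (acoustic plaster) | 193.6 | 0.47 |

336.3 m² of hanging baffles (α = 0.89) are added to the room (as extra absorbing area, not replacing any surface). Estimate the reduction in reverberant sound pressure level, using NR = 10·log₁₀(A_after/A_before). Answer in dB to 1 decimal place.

Equivalent absorption area: A_before = 280·0.99 + 14.7·0.05 + 280·0.08 + 193.6·0.47 = 391.327 m².
Treatment contributes 336.3·0.89 = 299.307 sabins.
A_after = 391.327 + 299.307 = 690.634 sabins.
Reduction = 10 log₁₀(A_after/A_before) = 10 log₁₀(1.7649) = 2.5 dB.

2.5 dB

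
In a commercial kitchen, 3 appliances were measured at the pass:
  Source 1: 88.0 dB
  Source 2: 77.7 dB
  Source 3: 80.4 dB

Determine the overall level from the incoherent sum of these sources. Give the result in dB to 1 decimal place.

Sum in the linear (power) domain: Σ 10^(Lᵢ/10) = 10^(88.0/10) + 10^(77.7/10) + 10^(80.4/10) = 7.995e+08.
L_total = 10·log₁₀(7.995e+08) = 89.0 dB.

89.0 dB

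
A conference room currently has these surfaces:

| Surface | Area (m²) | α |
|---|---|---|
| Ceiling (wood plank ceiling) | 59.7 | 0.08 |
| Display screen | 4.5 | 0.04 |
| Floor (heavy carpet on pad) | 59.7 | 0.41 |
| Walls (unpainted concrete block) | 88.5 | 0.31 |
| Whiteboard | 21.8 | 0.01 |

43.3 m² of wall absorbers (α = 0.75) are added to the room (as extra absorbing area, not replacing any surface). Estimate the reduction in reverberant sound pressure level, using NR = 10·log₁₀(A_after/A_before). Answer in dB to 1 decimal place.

Equivalent absorption area: A_before = 59.7*0.08 + 4.5*0.04 + 59.7*0.41 + 88.5*0.31 + 21.8*0.01 = 57.086 m².
Treatment contributes 43.3·0.75 = 32.475 sabins.
New total A_after = 89.561 sabins.
Reduction = 10 log₁₀(A_after/A_before) = 10 log₁₀(1.5689) = 2.0 dB.

2.0 dB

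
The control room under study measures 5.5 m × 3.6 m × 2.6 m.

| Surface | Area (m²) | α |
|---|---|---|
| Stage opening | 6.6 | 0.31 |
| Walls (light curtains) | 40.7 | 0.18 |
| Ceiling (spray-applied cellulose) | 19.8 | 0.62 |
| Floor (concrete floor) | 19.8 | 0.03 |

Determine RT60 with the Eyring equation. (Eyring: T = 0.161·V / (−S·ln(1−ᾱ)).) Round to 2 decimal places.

0.32 sec

S = Σ Sᵢ = 86.9 m².
Absorption A = 6.6×0.31 + 40.7×0.18 + 19.8×0.62 + 19.8×0.03 = 22.242 sabins.
ᾱ = 22.242 / 86.9 = 0.2559.
−S·ln(1−ᾱ) = −86.9 × ln(1 − 0.2559) = 25.686.
V = 5.5 × 3.6 × 2.6 = 51.48 m³.
RT60 = 0.161 × 51.48 / 25.686 = 0.32 s.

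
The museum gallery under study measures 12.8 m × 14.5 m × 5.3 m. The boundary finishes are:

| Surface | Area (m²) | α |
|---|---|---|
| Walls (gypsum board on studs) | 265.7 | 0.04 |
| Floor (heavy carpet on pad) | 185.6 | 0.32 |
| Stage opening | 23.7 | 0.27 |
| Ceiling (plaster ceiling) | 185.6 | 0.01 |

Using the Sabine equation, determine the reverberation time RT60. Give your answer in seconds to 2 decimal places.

Total absorption A = 265.7×0.04 + 185.6×0.32 + 23.7×0.27 + 185.6×0.01
  = 10.628 + 59.392 + 6.399 + 1.856 = 78.275 m² sabins.
Volume V = 12.8 × 14.5 × 5.3 = 983.68 m³.
RT60 = 0.161 · V / A = 0.161 × 983.68 / 78.275 = 2.02 s.

2.02 sec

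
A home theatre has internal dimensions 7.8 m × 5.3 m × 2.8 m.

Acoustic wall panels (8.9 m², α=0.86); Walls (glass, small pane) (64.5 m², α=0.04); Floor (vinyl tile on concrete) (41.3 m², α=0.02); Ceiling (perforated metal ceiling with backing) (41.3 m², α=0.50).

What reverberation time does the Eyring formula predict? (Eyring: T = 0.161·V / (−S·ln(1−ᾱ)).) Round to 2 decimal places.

S = Σ Sᵢ = 156.0 m².
Σ(Sᵢαᵢ) = 8.9×0.86 + 64.5×0.04 + 41.3×0.02 + 41.3×0.50 = 31.710.
ᾱ = 31.710 / 156.0 = 0.2033.
−S·ln(1−ᾱ) = −156.0 × ln(1 − 0.2033) = 35.455.
V = 7.8 × 5.3 × 2.8 = 115.752 m³.
T = 0.161·V/[−S·ln(1−ᾱ)] = 0.161·115.752/35.455 = 0.53 s.

0.53 s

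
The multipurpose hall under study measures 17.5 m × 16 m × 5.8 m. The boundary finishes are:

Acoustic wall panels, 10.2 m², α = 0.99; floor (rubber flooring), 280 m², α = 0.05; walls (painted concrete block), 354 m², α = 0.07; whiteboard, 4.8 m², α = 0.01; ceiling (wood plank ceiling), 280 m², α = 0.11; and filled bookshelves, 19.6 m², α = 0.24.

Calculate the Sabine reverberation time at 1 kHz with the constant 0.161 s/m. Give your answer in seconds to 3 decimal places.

Equivalent absorption area: A = 10.2*0.99 + 280*0.05 + 354*0.07 + 4.8*0.01 + 280*0.11 + 19.6*0.24 = 84.430 m².
Volume V = 17.5 × 16 × 5.8 = 1624 m³.
T = 0.161 V/A = 0.161·1624/84.430 = 3.097 s.

3.097 sec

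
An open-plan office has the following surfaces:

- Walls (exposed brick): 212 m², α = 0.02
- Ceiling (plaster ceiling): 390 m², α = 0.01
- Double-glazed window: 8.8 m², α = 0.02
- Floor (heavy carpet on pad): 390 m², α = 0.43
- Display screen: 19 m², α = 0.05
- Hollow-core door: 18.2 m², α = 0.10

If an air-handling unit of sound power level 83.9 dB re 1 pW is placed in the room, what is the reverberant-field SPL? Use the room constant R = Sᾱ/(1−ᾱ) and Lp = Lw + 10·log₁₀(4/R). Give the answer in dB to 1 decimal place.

66.6 dB

Σ(Sᵢαᵢ) = 212×0.02 + 390×0.01 + 8.8×0.02 + 390×0.43 + 19×0.05 + 18.2×0.10 = 178.786; total area S = 1038.0 m².
ᾱ = 0.1722, so room constant R = A/(1−ᾱ) = 215.977 m².
Lp = 83.9 + 10·log₁₀(4/215.977) = 83.9 + (-17.32) = 66.6 dB.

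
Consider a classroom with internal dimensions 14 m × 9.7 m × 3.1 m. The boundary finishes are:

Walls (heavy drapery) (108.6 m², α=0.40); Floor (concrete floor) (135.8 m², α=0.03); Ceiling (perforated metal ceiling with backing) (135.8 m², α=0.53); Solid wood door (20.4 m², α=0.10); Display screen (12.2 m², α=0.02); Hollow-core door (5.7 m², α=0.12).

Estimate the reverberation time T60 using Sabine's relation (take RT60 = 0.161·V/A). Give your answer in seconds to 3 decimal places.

0.553 sec

Total absorption A = 108.6×0.40 + 135.8×0.03 + 135.8×0.53 + 20.4×0.10 + 12.2×0.02 + 5.7×0.12
  = 43.440 + 4.074 + 71.974 + 2.040 + 0.244 + 0.684 = 122.456 m² sabins.
Room volume: 420.98 m³.
T = 0.161 V/A = 0.161·420.98/122.456 = 0.553 s.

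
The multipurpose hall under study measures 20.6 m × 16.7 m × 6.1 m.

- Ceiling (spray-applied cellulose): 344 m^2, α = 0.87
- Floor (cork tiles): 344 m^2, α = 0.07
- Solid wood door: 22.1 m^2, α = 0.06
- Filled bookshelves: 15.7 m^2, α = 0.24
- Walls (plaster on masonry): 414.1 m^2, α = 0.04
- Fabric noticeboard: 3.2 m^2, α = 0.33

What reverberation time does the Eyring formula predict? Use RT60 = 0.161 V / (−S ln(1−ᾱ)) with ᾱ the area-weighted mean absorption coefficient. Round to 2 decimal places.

0.82 s

Total surface area S = 344 + 344 + 22.1 + 15.7 + 414.1 + 3.2 = 1143.1 m^2.
Absorption A = 344×0.87 + 344×0.07 + 22.1×0.06 + 15.7×0.24 + 414.1×0.04 + 3.2×0.33 = 346.074 sabins.
Mean coefficient ᾱ = A/S = 0.3028.
Eyring denominator: −S ln(1−ᾱ) = 412.297.
V = 20.6 × 16.7 × 6.1 = 2098.522 m³.
T = 0.161·V/[−S·ln(1−ᾱ)] = 0.161·2098.522/412.297 = 0.82 s.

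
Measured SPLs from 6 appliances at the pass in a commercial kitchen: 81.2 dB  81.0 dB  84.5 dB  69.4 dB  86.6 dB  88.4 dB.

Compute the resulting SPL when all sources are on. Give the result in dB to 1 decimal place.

Sum in the linear (power) domain: Σ 10^(Lᵢ/10) = 10^(81.2/10) + 10^(81.0/10) + 10^(84.5/10) + 10^(69.4/10) + 10^(86.6/10) + 10^(88.4/10) = 1.697e+09.
L_total = 10·log₁₀(1.697e+09) = 92.3 dB.

92.3 dB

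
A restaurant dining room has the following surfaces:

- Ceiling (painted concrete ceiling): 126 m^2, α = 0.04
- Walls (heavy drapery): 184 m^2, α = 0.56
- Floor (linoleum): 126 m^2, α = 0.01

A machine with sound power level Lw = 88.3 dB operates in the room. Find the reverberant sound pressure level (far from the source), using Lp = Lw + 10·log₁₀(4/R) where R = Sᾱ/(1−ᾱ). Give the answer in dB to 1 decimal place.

72.7 dB

Σ(Sᵢαᵢ) = 126×0.04 + 184×0.56 + 126×0.01 = 109.340; total area S = 436.0 m^2.
ᾱ = 0.2508, so room constant R = A/(1−ᾱ) = 145.942 m^2.
Lp = Lw + 10 log₁₀(4/R) = 88.3 -15.62 = 72.7 dB.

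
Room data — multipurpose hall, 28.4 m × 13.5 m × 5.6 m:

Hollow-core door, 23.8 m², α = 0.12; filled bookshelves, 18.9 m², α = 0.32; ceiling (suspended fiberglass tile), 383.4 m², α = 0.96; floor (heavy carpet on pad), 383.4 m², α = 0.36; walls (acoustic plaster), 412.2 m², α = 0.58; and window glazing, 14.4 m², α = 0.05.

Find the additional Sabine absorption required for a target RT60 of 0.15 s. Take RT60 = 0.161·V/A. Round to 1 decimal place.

1549.7 sabins

Total absorption A₁ = 23.8*0.12 + 18.9*0.32 + 383.4*0.96 + 383.4*0.36 + 412.2*0.58 + 14.4*0.05
  = 2.856 + 6.048 + 368.064 + 138.024 + 239.076 + 0.720 = 754.788 m² sabins.
V = 2147.04 m³. Required absorption A₂ = 0.161 × 2147.04 / 0.15 = 2304.490 sabins.
Shortfall: 2304.490 − 754.788 = 1549.7 sabins.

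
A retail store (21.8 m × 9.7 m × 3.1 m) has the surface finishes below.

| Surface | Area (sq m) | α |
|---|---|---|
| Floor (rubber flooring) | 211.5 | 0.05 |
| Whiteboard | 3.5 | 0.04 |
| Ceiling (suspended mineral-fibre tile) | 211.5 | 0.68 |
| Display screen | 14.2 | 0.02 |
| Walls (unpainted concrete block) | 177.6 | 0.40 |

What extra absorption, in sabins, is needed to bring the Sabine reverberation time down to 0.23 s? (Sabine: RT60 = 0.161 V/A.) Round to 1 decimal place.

A₁ = Σ Sᵢαᵢ = 211.5·0.05 + 3.5·0.04 + 211.5·0.68 + 14.2·0.02 + 177.6·0.40 = 225.859 sabins.
V = 655.526 m³. Required absorption A₂ = 0.161 × 655.526 / 0.23 = 458.868 sabins.
Shortfall: 458.868 − 225.859 = 233.0 sabins.

233.0 sabins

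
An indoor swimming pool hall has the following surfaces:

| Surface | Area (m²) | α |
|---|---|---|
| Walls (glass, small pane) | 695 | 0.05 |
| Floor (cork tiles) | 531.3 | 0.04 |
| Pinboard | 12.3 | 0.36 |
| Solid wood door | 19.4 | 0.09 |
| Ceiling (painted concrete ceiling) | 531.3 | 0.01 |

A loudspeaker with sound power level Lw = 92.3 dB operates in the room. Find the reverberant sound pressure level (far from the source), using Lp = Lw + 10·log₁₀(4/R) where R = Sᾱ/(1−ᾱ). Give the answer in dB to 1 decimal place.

A = 67.489 sabins; S = 1789.3 m².
ᾱ = 67.489/1789.3 = 0.0377; R = Sᾱ/(1−ᾱ) = 67.489/(1−0.0377) = 70.133 m².
Lp = 92.3 + 10·log₁₀(4/70.133) = 92.3 + (-12.44) = 79.9 dB.

79.9 dB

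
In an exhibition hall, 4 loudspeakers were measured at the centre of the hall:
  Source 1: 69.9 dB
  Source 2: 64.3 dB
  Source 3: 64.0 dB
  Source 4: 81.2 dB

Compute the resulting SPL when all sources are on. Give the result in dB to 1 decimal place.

81.7 dB

Converting to relative power and adding: 10^(69.9/10) + 10^(64.3/10) + 10^(64.0/10) + 10^(81.2/10) = 1.468e+08.
Combined level = 10 log₁₀(1.468e+08) = 81.7 dB.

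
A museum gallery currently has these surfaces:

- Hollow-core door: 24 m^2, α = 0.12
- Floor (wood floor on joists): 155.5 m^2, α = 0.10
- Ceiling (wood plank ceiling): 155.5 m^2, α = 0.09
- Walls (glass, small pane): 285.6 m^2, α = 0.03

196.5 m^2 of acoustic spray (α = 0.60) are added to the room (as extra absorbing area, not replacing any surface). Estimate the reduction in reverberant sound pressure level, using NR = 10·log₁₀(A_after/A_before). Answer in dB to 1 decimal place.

5.9 dB

A_before = Σ Sᵢαᵢ = 24·0.12 + 155.5·0.10 + 155.5·0.09 + 285.6·0.03 = 40.993 sabins.
Added absorption = 196.5 × 0.60 = 117.900 sabins.
A_after = 40.993 + 117.900 = 158.893 sabins.
NR = 10·log₁₀(158.893/40.993) = 5.9 dB.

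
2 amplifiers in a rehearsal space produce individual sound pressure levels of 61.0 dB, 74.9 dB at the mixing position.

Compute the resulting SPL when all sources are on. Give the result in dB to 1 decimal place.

Sum in the linear (power) domain: Σ 10^(Lᵢ/10) = 10^(61.0/10) + 10^(74.9/10) = 3.216e+07.
L_total = 10·log₁₀(3.216e+07) = 75.1 dB.

75.1 dB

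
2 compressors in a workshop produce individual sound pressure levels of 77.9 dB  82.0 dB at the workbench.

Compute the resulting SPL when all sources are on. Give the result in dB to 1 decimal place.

Sum in the linear (power) domain: Σ 10^(Lᵢ/10) = 10^(77.9/10) + 10^(82.0/10) = 2.201e+08.
Combined level = 10 log₁₀(2.201e+08) = 83.4 dB.

83.4 dB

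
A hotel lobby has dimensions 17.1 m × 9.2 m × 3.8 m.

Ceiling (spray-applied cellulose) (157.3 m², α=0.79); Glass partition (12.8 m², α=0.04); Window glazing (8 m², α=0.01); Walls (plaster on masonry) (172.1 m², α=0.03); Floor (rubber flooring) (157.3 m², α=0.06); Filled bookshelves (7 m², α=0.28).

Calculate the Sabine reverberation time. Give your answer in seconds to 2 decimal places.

0.68 s

Summing Sᵢαᵢ: 124.267 + 0.512 + 0.080 + 5.163 + 9.438 + 1.960 → A = 141.420 sabins.
V = 17.1·9.2·3.8 = 597.816 m³.
Sabine: RT60 = 0.161 × 597.816 / 141.420 = 0.68 s.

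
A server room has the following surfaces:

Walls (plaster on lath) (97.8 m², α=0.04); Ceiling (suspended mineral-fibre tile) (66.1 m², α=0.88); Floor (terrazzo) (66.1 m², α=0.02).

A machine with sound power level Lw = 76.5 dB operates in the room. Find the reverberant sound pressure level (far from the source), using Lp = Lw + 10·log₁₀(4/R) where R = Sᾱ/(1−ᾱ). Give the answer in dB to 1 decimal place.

63.1 dB

A = 63.402 sabins; S = 230.0 m².
ᾱ = 0.2757, so room constant R = A/(1−ᾱ) = 87.536 m².
Lp = 76.5 + 10·log₁₀(4/87.536) = 76.5 + (-13.40) = 63.1 dB.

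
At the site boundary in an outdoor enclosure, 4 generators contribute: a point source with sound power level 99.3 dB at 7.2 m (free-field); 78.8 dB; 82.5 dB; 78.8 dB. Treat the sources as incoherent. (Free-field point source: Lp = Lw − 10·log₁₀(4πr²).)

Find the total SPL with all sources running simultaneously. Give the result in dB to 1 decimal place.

Source at 7.2 m: Lp = 99.3 − 10·log₁₀(4π·7.2²) = 99.3 − 10·log₁₀(651.441) = 71.2 dB.
Σ 10^(Lᵢ/10) = 3.427e+08.
Back to dB: 10·log₁₀ Σ = 85.3 dB.

85.3 dB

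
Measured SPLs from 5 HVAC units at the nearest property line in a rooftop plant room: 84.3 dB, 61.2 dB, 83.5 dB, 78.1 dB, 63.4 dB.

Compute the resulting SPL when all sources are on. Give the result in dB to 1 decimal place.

Sum in the linear (power) domain: Σ 10^(Lᵢ/10) = 10^(84.3/10) + 10^(61.2/10) + 10^(83.5/10) + 10^(78.1/10) + 10^(63.4/10) = 5.611e+08.
Back to dB: 10·log₁₀ Σ = 87.5 dB.

87.5 dB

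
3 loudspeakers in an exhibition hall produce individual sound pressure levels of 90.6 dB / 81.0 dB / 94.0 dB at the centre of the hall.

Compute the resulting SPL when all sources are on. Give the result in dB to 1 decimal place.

Σ 10^(Lᵢ/10) = 3.786e+09.
Combined level = 10 log₁₀(3.786e+09) = 95.8 dB.

95.8 dB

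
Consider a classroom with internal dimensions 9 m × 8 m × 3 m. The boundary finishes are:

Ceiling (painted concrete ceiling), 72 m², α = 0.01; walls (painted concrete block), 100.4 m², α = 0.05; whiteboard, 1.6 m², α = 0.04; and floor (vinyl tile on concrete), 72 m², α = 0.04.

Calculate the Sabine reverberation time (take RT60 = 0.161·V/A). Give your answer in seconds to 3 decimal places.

4.005 s

Total absorption A = 72·0.01 + 100.4·0.05 + 1.6·0.04 + 72·0.04
  = 0.720 + 5.020 + 0.064 + 2.880 = 8.684 m² sabins.
Volume V = 9 × 8 × 3 = 216 m³.
T = 0.161 V/A = 0.161·216/8.684 = 4.005 s.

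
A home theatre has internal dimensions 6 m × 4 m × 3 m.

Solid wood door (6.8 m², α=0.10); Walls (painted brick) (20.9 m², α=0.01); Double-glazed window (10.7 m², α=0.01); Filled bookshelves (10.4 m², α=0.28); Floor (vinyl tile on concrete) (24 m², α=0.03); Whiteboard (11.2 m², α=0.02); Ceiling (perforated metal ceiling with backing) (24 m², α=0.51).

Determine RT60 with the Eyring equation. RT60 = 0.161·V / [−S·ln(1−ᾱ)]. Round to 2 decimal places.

0.62 sec

Total surface area S = 6.8 + 20.9 + 10.7 + 10.4 + 24 + 11.2 + 24 = 108.0 m².
Absorption A = 6.8×0.10 + 20.9×0.01 + 10.7×0.01 + 10.4×0.28 + 24×0.03 + 11.2×0.02 + 24×0.51 = 17.092 sabins.
ᾱ = 17.092 / 108.0 = 0.1583.
Eyring denominator: −S ln(1−ᾱ) = 18.612.
V = 6 × 4 × 3 = 72 m³.
RT60 = 0.161 × 72 / 18.612 = 0.62 s.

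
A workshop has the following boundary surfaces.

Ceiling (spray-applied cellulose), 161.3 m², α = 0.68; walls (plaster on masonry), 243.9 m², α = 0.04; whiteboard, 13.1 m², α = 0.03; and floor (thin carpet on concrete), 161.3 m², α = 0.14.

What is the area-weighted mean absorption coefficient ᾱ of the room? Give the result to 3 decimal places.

0.246

S = Σ Sᵢ = 161.3 + 243.9 + 13.1 + 161.3 = 579.6 m².
A = 161.3·0.68 + 243.9·0.04 + 13.1·0.03 + 161.3·0.14 = 142.415 sabins.
ᾱ = 142.415 / 579.6 = 0.246.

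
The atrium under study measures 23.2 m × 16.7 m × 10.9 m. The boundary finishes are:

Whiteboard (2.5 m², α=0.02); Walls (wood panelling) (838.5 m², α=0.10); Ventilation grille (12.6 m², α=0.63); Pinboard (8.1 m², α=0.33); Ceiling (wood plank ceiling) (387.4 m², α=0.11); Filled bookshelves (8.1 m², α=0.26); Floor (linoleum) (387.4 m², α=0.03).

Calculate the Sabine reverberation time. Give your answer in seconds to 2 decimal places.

Total absorption A = 2.5*0.02 + 838.5*0.10 + 12.6*0.63 + 8.1*0.33 + 387.4*0.11 + 8.1*0.26 + 387.4*0.03
  = 0.050 + 83.850 + 7.938 + 2.673 + 42.614 + 2.106 + 11.622 = 150.853 m² sabins.
Room volume: 4223.096 m³.
Sabine: RT60 = 0.161 × 4223.096 / 150.853 = 4.51 s.

4.51 sec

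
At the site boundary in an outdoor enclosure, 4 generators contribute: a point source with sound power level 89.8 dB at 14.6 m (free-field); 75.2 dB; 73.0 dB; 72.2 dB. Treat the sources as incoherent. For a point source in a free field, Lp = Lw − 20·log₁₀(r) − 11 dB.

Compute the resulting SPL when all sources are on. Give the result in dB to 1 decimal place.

Source at 14.6 m: Lp = 89.8 − 20·log₁₀(14.6) − 11 = 55.5 dB.
Converting to relative power and adding: 10^(55.5/10) + 10^(75.2/10) + 10^(73.0/10) + 10^(72.2/10) = 7.002e+07.
L_total = 10·log₁₀(7.002e+07) = 78.5 dB.

78.5 dB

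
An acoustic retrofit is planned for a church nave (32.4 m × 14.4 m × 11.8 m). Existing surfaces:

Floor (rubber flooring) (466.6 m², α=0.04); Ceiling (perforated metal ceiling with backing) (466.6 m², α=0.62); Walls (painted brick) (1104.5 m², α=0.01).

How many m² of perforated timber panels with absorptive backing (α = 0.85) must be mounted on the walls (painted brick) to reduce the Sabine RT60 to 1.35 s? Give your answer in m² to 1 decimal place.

Total absorption A₁ = 466.6·0.04 + 466.6·0.62 + 1104.5·0.01
  = 18.664 + 289.292 + 11.045 = 319.001 m² sabins.
Required A₂ = 0.161·5505.408/1.35 = 656.571 sabins.
ΔA needed = 656.571 − 319.001 = 337.570 sabins.
Each m² of panel replacing the walls (painted brick) adds (0.85 − 0.01) = 0.84 sabins.
Area = ΔA/Δα = 337.570/0.84 = 401.9 m².

401.9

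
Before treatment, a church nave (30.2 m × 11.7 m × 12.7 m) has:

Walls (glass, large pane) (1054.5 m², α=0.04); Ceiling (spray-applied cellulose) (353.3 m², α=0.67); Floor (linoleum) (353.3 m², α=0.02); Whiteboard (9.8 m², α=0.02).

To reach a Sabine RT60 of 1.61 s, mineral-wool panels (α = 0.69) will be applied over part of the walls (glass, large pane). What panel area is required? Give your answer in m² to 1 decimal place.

Summing Sᵢαᵢ: 42.180 + 236.711 + 7.066 + 0.196 → A₁ = 286.153 sabins.
Required A₂ = 0.161·4487.418/1.61 = 448.742 sabins.
ΔA needed = 448.742 − 286.153 = 162.589 sabins.
Net gain per m²: Δα = 0.69 − 0.04 = 0.65.
Area = ΔA/Δα = 162.589/0.65 = 250.1 m².

250.1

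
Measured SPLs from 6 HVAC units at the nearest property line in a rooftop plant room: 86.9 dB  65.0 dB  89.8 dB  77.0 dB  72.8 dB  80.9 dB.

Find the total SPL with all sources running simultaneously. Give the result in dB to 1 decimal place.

92.1 dB

Σ 10^(Lᵢ/10) = 1.64e+09.
Combined level = 10 log₁₀(1.64e+09) = 92.1 dB.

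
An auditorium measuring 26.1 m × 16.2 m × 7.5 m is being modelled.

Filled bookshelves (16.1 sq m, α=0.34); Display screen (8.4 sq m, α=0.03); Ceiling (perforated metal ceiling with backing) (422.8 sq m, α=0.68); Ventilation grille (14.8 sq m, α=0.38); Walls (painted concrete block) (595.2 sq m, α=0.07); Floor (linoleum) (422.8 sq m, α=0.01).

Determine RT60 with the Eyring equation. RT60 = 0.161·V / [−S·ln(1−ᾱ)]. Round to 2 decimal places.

1.30 sec

Total surface area S = 16.1 + 8.4 + 422.8 + 14.8 + 595.2 + 422.8 = 1480.1 sq m.
Absorption A = 16.1·0.34 + 8.4·0.03 + 422.8·0.68 + 14.8·0.38 + 595.2·0.07 + 422.8·0.01 = 344.746 sabins.
ᾱ = 344.746 / 1480.1 = 0.2329.
−S·ln(1−ᾱ) = −1480.1 × ln(1 − 0.2329) = 392.431.
V = 26.1 × 16.2 × 7.5 = 3171.15 m³.
T = 0.161·V/[−S·ln(1−ᾱ)] = 0.161·3171.15/392.431 = 1.30 s.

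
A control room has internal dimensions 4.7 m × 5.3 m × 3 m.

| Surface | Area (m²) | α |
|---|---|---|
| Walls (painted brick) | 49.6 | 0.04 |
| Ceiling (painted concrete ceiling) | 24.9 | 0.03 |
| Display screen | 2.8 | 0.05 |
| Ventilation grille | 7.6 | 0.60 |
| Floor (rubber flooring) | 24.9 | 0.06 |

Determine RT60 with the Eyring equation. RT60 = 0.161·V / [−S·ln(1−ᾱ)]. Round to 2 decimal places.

Total surface area S = 49.6 + 24.9 + 2.8 + 7.6 + 24.9 = 109.8 m².
Absorption A = 49.6×0.04 + 24.9×0.03 + 2.8×0.05 + 7.6×0.60 + 24.9×0.06 = 8.925 sabins.
ᾱ = 8.925 / 109.8 = 0.0813.
Eyring denominator: −S ln(1−ᾱ) = 9.311.
V = 4.7 × 5.3 × 3 = 74.73 m³.
RT60 = 0.161 × 74.73 / 9.311 = 1.29 s.

1.29 s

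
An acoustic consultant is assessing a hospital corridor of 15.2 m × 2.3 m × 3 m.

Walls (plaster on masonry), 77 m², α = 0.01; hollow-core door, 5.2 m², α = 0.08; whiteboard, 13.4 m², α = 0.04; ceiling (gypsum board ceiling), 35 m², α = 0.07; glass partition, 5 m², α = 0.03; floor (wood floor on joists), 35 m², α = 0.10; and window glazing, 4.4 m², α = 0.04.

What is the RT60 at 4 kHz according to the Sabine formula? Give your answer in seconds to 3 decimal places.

Summing Sᵢαᵢ: 0.770 + 0.416 + 0.536 + 2.450 + 0.150 + 3.500 + 0.176 → A = 7.998 sabins.
Room volume: 104.88 m³.
Sabine: RT60 = 0.161 × 104.88 / 7.998 = 2.111 s.

2.111 s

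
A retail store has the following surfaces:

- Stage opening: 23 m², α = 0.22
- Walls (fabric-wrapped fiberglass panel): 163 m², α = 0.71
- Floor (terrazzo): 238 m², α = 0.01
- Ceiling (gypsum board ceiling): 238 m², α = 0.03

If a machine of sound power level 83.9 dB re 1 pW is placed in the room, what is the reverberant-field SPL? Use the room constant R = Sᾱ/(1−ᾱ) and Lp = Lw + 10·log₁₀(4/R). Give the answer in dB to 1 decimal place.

67.8 dB

A = 130.310 sabins; S = 662.0 m².
ᾱ = 0.1968, so room constant R = A/(1−ᾱ) = 162.239 m².
Lp = Lw + 10 log₁₀(4/R) = 83.9 -16.08 = 67.8 dB.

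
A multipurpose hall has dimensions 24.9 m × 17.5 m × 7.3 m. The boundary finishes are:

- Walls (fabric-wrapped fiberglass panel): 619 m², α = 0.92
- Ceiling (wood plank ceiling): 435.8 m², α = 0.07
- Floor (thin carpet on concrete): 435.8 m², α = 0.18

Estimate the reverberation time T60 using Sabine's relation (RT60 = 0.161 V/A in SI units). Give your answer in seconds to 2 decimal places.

0.75 s

Total absorption A = 619·0.92 + 435.8·0.07 + 435.8·0.18
  = 569.480 + 30.506 + 78.444 = 678.430 m² sabins.
Volume V = 24.9 × 17.5 × 7.3 = 3180.975 m³.
RT60 = 0.161 · V / A = 0.161 × 3180.975 / 678.430 = 0.75 s.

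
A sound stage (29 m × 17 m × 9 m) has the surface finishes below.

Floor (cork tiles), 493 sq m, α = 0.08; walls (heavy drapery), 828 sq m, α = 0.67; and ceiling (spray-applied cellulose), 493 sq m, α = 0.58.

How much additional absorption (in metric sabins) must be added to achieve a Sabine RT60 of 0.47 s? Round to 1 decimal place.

639.8 sabins

A₁ = Σ Sᵢαᵢ = 493×0.08 + 828×0.67 + 493×0.58 = 880.140 sabins.
V = 4437 m³. Required absorption A₂ = 0.161 × 4437 / 0.47 = 1519.909 sabins.
ΔA = A₂ − A₁ = 1519.909 − 880.140 = 639.8 sabins.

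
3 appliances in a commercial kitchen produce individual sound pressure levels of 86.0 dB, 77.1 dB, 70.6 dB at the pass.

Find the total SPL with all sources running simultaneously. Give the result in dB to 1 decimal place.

86.6 dB

Σ 10^(Lᵢ/10) = 4.609e+08.
Combined level = 10 log₁₀(4.609e+08) = 86.6 dB.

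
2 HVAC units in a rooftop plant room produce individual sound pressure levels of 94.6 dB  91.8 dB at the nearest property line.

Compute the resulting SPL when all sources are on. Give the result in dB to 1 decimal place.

96.4 dB

Converting to relative power and adding: 10^(94.6/10) + 10^(91.8/10) = 4.398e+09.
Back to dB: 10·log₁₀ Σ = 96.4 dB.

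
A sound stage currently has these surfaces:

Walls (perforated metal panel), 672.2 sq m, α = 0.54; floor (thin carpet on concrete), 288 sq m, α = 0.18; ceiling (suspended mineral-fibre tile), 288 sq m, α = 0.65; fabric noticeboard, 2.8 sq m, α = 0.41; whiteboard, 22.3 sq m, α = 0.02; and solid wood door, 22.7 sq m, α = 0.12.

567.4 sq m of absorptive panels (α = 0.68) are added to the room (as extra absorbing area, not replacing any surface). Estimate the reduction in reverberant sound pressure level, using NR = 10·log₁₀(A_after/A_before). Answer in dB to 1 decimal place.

2.1 dB

Equivalent absorption area: A_before = 672.2×0.54 + 288×0.18 + 288×0.65 + 2.8×0.41 + 22.3×0.02 + 22.7×0.12 = 606.346 sq m.
Added absorption = 567.4 × 0.68 = 385.832 sabins.
New total A_after = 992.178 sabins.
Reduction = 10 log₁₀(A_after/A_before) = 10 log₁₀(1.6363) = 2.1 dB.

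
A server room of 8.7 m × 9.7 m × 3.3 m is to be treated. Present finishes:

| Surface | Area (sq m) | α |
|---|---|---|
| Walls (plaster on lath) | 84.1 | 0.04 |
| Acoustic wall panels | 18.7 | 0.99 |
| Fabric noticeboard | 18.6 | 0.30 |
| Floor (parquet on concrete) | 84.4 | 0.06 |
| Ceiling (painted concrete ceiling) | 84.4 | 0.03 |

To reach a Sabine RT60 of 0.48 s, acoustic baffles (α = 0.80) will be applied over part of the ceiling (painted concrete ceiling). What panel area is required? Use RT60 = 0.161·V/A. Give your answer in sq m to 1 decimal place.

75.8

Total absorption A₁ = 84.1×0.04 + 18.7×0.99 + 18.6×0.30 + 84.4×0.06 + 84.4×0.03
  = 3.364 + 18.513 + 5.580 + 5.064 + 2.532 = 35.053 sq m sabins.
Required A₂ = 0.161·278.487/0.48 = 93.409 sabins.
Absorption to add: 93.409 − 35.053 = 58.356 sabins.
Net gain per sq m: Δα = 0.80 − 0.03 = 0.77.
Area = ΔA/Δα = 58.356/0.77 = 75.8 sq m.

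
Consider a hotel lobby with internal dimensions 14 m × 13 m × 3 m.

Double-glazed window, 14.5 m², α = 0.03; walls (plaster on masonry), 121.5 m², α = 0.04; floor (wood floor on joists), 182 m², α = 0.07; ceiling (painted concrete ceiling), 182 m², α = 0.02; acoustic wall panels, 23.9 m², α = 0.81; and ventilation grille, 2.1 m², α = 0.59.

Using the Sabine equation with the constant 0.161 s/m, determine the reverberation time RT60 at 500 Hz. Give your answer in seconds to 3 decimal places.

Total absorption A = 14.5*0.03 + 121.5*0.04 + 182*0.07 + 182*0.02 + 23.9*0.81 + 2.1*0.59
  = 0.435 + 4.860 + 12.740 + 3.640 + 19.359 + 1.239 = 42.273 m² sabins.
V = 14·13·3 = 546 m³.
Sabine: RT60 = 0.161 × 546 / 42.273 = 2.079 s.

2.079 s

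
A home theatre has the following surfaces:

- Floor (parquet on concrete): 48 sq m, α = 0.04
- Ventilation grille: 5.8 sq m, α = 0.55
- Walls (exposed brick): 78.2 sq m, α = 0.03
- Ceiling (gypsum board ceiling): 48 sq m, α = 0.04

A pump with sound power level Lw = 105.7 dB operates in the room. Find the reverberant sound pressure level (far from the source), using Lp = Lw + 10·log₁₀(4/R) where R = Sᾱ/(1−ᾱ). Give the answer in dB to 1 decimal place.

A = 9.376 sabins; S = 180.0 sq m.
ᾱ = 9.376/180.0 = 0.0521; R = Sᾱ/(1−ᾱ) = 9.376/(1−0.0521) = 9.891 sq m.
Lp = Lw + 10 log₁₀(4/R) = 105.7 -3.93 = 101.8 dB.

101.8 dB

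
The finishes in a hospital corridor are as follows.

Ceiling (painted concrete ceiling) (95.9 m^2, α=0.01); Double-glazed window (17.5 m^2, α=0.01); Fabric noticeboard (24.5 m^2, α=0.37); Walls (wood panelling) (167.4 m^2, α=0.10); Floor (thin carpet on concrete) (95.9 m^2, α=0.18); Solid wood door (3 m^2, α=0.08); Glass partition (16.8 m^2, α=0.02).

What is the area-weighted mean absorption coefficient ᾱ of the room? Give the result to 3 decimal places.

0.106

Total surface area S = 421.0 m^2.
Σ(Sᵢαᵢ) = 95.9·0.01 + 17.5·0.01 + 24.5·0.37 + 167.4·0.10 + 95.9·0.18 + 3·0.08 + 16.8·0.02 = 44.777.
ᾱ = A/S = 0.106.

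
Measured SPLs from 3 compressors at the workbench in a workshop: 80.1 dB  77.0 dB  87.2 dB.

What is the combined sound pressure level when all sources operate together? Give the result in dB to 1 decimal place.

Σ 10^(Lᵢ/10) = 6.773e+08.
Back to dB: 10·log₁₀ Σ = 88.3 dB.

88.3 dB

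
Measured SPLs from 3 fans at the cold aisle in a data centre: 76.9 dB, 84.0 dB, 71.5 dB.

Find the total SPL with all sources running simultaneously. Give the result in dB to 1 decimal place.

85.0 dB

Σ 10^(Lᵢ/10) = 3.143e+08.
L_total = 10·log₁₀(3.143e+08) = 85.0 dB.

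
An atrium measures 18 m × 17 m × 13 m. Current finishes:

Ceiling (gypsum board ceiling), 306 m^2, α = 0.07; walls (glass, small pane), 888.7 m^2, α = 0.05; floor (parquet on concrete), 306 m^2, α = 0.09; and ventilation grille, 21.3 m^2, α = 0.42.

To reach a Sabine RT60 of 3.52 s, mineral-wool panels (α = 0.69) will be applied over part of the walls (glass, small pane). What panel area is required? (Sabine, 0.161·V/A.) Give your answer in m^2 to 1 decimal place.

Summing Sᵢαᵢ: 21.420 + 44.435 + 27.540 + 8.946 → A₁ = 102.341 sabins.
V = 3978 m³. Target absorption A₂ = 0.161 × 3978 / 3.52 = 181.948 sabins.
Absorption to add: 181.948 − 102.341 = 79.607 sabins.
Net gain per m^2: Δα = 0.69 − 0.05 = 0.64.
Panel area = 79.607 / 0.64 = 124.4 m^2.

124.4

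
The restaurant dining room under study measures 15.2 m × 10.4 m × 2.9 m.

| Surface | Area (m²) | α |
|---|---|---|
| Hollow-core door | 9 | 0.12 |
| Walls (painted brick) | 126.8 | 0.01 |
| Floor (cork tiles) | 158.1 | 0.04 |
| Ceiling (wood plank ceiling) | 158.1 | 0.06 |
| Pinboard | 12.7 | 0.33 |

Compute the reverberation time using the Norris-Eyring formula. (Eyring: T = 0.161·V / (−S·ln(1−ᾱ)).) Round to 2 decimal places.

3.22 sec

S = Σ Sᵢ = 464.7 m².
Σ(Sᵢαᵢ) = 9×0.12 + 126.8×0.01 + 158.1×0.04 + 158.1×0.06 + 12.7×0.33 = 22.349.
ᾱ = 22.349 / 464.7 = 0.0481.
−S·ln(1−ᾱ) = −464.7 × ln(1 − 0.0481) = 22.908.
V = 15.2 × 10.4 × 2.9 = 458.432 m³.
T = 0.161·V/[−S·ln(1−ᾱ)] = 0.161·458.432/22.908 = 3.22 s.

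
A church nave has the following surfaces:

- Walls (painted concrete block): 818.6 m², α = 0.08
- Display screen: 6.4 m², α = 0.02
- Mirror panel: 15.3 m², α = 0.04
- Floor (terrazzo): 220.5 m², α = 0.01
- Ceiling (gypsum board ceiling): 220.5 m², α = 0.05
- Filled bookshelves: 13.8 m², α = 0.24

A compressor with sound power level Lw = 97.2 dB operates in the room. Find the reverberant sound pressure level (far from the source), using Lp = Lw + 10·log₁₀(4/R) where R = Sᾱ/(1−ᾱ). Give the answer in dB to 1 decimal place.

Σ(Sᵢαᵢ) = 818.6×0.08 + 6.4×0.02 + 15.3×0.04 + 220.5×0.01 + 220.5×0.05 + 13.8×0.24 = 82.770; total area S = 1295.1 m².
ᾱ = 82.770/1295.1 = 0.0639; R = Sᾱ/(1−ᾱ) = 82.770/(1−0.0639) = 88.420 m².
Lp = Lw + 10 log₁₀(4/R) = 97.2 -13.44 = 83.8 dB.

83.8 dB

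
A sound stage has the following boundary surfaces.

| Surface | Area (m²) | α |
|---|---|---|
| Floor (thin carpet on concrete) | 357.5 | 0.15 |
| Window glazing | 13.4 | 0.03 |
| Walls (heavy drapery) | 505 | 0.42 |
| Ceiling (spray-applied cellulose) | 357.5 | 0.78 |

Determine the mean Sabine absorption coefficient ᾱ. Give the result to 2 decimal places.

S = Σ Sᵢ = 357.5 + 13.4 + 505 + 357.5 = 1233.4 m².
Σ(Sᵢαᵢ) = 357.5·0.15 + 13.4·0.03 + 505·0.42 + 357.5·0.78 = 544.977.
ᾱ = A/S = 0.44.

0.44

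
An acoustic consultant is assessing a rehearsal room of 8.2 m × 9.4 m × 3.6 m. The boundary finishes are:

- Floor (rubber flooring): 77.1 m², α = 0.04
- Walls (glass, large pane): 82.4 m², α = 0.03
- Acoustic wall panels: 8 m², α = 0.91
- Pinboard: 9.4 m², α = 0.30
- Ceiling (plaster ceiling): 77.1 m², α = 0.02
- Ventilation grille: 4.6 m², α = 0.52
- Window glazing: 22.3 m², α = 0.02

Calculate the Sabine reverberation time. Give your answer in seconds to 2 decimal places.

2.23 seconds

Summing Sᵢαᵢ: 3.084 + 2.472 + 7.280 + 2.820 + 1.542 + 2.392 + 0.446 → A = 20.036 sabins.
Room volume: 277.488 m³.
Sabine: RT60 = 0.161 × 277.488 / 20.036 = 2.23 s.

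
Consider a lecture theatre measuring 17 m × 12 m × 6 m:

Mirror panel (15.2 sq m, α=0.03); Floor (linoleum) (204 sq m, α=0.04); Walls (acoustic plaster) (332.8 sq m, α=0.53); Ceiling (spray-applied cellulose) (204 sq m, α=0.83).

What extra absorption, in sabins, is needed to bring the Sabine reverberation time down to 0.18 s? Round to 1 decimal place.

740.5 sabins

A₁ = Σ Sᵢαᵢ = 15.2×0.03 + 204×0.04 + 332.8×0.53 + 204×0.83 = 354.320 sabins.
Target A₂ = 0.161·1224/0.18 = 1094.800 sabins (V = 1224 m³).
Shortfall: 1094.800 − 354.320 = 740.5 sabins.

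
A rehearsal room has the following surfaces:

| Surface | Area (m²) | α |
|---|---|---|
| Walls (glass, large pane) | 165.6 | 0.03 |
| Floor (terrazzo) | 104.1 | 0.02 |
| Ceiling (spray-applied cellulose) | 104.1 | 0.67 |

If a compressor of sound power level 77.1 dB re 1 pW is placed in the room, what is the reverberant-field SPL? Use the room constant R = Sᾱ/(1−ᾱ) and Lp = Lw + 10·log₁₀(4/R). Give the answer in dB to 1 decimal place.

A = 76.797 sabins; S = 373.8 m².
ᾱ = 76.797/373.8 = 0.2054; R = Sᾱ/(1−ᾱ) = 76.797/(1−0.2054) = 96.649 m².
Lp = Lw + 10 log₁₀(4/R) = 77.1 -13.83 = 63.3 dB.

63.3 dB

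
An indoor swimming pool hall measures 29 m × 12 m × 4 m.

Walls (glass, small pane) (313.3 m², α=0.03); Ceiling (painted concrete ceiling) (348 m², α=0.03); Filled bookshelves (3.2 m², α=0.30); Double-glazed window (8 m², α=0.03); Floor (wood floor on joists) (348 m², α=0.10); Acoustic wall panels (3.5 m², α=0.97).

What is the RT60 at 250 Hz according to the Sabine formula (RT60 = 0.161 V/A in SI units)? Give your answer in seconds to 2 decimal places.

3.78 s

A = Σ Sᵢαᵢ = 313.3*0.03 + 348*0.03 + 3.2*0.30 + 8*0.03 + 348*0.10 + 3.5*0.97 = 59.234 sabins.
Room volume: 1392 m³.
T = 0.161 V/A = 0.161·1392/59.234 = 3.78 s.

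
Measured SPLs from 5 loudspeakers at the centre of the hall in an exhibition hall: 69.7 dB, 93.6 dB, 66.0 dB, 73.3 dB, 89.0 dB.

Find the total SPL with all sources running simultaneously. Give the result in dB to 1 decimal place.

Σ 10^(Lᵢ/10) = 3.12e+09.
Combined level = 10 log₁₀(3.12e+09) = 94.9 dB.

94.9 dB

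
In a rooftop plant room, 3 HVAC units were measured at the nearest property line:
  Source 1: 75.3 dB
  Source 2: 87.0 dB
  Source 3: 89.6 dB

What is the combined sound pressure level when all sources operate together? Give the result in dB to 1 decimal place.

Σ 10^(Lᵢ/10) = 1.447e+09.
L_total = 10·log₁₀(1.447e+09) = 91.6 dB.

91.6 dB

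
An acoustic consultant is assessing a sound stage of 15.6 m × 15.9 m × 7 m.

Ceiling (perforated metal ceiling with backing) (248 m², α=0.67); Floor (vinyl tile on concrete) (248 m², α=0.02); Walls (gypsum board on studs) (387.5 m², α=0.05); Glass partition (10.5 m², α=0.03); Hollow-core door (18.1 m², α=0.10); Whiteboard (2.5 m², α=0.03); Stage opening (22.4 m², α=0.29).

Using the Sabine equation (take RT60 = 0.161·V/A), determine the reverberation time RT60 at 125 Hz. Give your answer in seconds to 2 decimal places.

1.40 s

Total absorption A = 248*0.67 + 248*0.02 + 387.5*0.05 + 10.5*0.03 + 18.1*0.10 + 2.5*0.03 + 22.4*0.29
  = 166.160 + 4.960 + 19.375 + 0.315 + 1.810 + 0.075 + 6.496 = 199.191 m² sabins.
Room volume: 1736.28 m³.
Sabine: RT60 = 0.161 × 1736.28 / 199.191 = 1.40 s.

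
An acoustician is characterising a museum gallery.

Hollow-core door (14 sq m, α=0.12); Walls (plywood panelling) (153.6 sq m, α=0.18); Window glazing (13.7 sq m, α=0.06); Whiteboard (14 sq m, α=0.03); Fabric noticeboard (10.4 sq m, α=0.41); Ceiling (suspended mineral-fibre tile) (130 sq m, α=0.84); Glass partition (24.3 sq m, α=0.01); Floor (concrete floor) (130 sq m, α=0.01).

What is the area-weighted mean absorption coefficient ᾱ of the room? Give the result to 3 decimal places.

0.297

Total surface area S = 490.0 sq m.
Σ(Sᵢαᵢ) = 14·0.12 + 153.6·0.18 + 13.7·0.06 + 14·0.03 + 10.4·0.41 + 130·0.84 + 24.3·0.01 + 130·0.01 = 145.577.
ᾱ = A/S = 0.297.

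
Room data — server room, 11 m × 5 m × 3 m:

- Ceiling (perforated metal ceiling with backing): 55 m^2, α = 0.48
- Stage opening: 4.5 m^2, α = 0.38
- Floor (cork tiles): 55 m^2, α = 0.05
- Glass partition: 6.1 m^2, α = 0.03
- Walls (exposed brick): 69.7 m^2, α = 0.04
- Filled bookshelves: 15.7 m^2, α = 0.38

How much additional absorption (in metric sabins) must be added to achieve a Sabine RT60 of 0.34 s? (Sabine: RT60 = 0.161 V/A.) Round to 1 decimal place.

Equivalent absorption area: A₁ = 55·0.48 + 4.5·0.38 + 55·0.05 + 6.1·0.03 + 69.7·0.04 + 15.7·0.38 = 39.797 m^2.
Target A₂ = 0.161·165/0.34 = 78.132 sabins (V = 165 m³).
Additional absorption ΔA = 78.132 − 39.797 = 38.3 sabins.

38.3 sabins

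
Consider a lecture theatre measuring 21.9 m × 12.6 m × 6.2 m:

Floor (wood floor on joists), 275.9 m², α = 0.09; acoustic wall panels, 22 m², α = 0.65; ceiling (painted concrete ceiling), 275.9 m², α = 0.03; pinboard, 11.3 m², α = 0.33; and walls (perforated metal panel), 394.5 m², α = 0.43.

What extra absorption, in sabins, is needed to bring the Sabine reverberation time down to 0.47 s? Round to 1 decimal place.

Total absorption A₁ = 275.9*0.09 + 22*0.65 + 275.9*0.03 + 11.3*0.33 + 394.5*0.43
  = 24.831 + 14.300 + 8.277 + 3.729 + 169.635 = 220.772 m² sabins.
V = 1710.828 m³. Required absorption A₂ = 0.161 × 1710.828 / 0.47 = 586.050 sabins.
Additional absorption ΔA = 586.050 − 220.772 = 365.3 sabins.

365.3 sabins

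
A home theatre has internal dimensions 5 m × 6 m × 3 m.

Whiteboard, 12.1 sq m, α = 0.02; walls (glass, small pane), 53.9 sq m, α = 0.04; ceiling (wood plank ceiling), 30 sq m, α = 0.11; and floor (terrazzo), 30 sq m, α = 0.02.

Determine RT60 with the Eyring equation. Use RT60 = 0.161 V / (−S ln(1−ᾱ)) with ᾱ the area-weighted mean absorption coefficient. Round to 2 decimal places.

S = Σ Sᵢ = 126.0 sq m.
Σ(Sᵢαᵢ) = 12.1×0.02 + 53.9×0.04 + 30×0.11 + 30×0.02 = 6.298.
Mean coefficient ᾱ = A/S = 0.0500.
Eyring denominator: −S ln(1−ᾱ) = 6.463.
V = 5 × 6 × 3 = 90 m³.
T = 0.161·V/[−S·ln(1−ᾱ)] = 0.161·90/6.463 = 2.24 s.

2.24 s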